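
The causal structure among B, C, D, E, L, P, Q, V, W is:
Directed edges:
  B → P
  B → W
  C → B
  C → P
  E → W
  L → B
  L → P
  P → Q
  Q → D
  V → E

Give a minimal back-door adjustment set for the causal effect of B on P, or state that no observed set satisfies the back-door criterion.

desc(B)\{B}={D,P,Q,W}; candidates ⊆ {C,E,L,V}.
size 0: {}; under {} B still reaches {C,D,L,P,Q} ∋ P.
size 1: {C}, {E}, {L} …(+1); under {C} B still reaches {D,L,P,Q} ∋ P.
{C,L}: B⊥P given {C,L} in G with B→· removed — back-door holds.

B→P: minimal back-door set {C, L}.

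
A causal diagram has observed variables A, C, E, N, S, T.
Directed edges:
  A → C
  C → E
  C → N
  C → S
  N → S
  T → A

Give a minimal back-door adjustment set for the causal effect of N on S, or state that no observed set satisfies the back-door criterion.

desc(N)\{N}={S}; candidates ⊆ {A,C,E,T}.
size 0: {}; under {} N still reaches {A,C,E,S,T} ∋ S.
{C}: N⊥S given {C} in G with N→· removed — back-door holds.

N→S: minimal back-door set {C}.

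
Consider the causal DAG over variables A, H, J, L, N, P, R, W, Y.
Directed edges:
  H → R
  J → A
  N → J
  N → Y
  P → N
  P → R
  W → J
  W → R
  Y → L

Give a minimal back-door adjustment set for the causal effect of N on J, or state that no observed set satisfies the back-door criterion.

N→J: minimal back-door set ∅.

desc(N)\{N}={A,J,L,Y}; candidates ⊆ {H,P,R,W}.
∅: N⊥J given ∅ in G with N→· removed — back-door holds.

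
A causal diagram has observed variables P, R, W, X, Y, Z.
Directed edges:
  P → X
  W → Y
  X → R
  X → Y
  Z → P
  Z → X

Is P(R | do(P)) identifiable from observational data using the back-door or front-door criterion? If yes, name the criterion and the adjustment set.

P(R|do(P)): backdoor, adjust for {Z}.

desc(P)\{P}={R,X,Y}; candidates ⊆ {W,Z}.
size 0: {}; under {} P still reaches {R,X,Y,Z} ∋ R.
{Z}: P⊥R given {Z} in G with P→· removed — back-door holds.
P(R|do(P)) = Σ_{Z} P(R|P,Z)·P(Z).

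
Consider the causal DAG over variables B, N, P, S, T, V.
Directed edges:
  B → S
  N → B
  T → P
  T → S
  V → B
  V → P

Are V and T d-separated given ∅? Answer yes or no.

Yes — V ⊥ T | ∅.

Bayes-Ball from V | ∅ reaches {B,P,S}.
T ∉ reach(V|∅) ⇒ V ⊥ T | ∅.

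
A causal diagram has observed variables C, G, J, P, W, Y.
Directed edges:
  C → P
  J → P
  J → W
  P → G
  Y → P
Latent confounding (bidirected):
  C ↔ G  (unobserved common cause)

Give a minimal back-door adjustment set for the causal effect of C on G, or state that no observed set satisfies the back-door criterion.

desc(C)\{C}={G,P}; candidates ⊆ {J,W,Y}.
C↔G: latent back-door arc(s) into C.
size 0: {}; under {} C still reaches {G} ∋ G.
size 1: {J}, {W}, {Y}; under {J} C still reaches {G} ∋ G.
size 2: {J,W}, {J,Y}, {W,Y}; under {J,W} C still reaches {G} ∋ G.
C↔G cannot be blocked by any observed set — no back-door set.

C→G: no observed back-door set.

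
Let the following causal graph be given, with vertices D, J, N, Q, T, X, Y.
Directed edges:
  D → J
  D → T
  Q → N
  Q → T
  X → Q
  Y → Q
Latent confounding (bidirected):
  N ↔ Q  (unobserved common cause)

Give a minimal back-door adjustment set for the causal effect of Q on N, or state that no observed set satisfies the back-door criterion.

Q→N: no observed back-door set.

desc(Q)\{Q}={N,T}; candidates ⊆ {D,J,X,Y}.
Q↔N: latent back-door arc(s) into Q.
size 0: {}; under {} Q still reaches {N,X,Y} ∋ N.
size 1: {D}, {J}, {X} …(+1); under {D} Q still reaches {N,X,Y} ∋ N.
size 2: {D,J}, {D,X}, {D,Y} …(+3); under {D,J} Q still reaches {N,X,Y} ∋ N.
Q↔N cannot be blocked by any observed set — no back-door set.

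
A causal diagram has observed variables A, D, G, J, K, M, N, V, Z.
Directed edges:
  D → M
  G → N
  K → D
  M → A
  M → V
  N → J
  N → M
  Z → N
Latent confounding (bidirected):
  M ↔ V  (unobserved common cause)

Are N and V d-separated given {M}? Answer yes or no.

Bayes-Ball from N | {M} reaches {D,G,J,K,V,Z}.
V ∈ reach(N|{M}) ⇒ N ⊥̸ V | {M}.

No — N and V are d-connected given {M}.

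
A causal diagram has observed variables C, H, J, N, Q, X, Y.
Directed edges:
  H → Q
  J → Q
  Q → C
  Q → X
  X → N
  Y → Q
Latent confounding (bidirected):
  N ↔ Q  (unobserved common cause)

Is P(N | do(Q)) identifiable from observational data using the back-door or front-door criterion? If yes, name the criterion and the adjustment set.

desc(Q)\{Q}={C,N,X}; candidates ⊆ {H,J,Y}.
Q↔N: latent back-door arc(s) into Q.
size 0: {}; under {} Q still reaches {H,J,N,Y} ∋ N.
size 1: {H}, {J}, {Y}; under {H} Q still reaches {J,N,Y} ∋ N.
size 2: {H,J}, {H,Y}, {J,Y}; under {H,J} Q still reaches {N,Y} ∋ N.
Q↔N cannot be blocked by any observed set — no back-door set.
{X}: (i) intercepts every directed Q→N path; (ii) no back-door Q→{X}; (iii) {Q} blocks every back-door {X}→N. Front-door holds.
P(N|do(Q)) = Σ_{X} P(X|Q) Σ_{Q'} P(N|X,Q')P(Q').

P(N|do(Q)): frontdoor, adjust for {X}.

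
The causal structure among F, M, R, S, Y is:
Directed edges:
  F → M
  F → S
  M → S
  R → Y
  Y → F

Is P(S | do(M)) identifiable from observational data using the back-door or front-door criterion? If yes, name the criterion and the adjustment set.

desc(M)\{M}={S}; candidates ⊆ {F,R,Y}.
size 0: {}; under {} M still reaches {F,R,S,Y} ∋ S.
{F}: M⊥S given {F} in G with M→· removed — back-door holds.
P(S|do(M)) = Σ_{F} P(S|M,F)·P(F).

P(S|do(M)): backdoor, adjust for {F}.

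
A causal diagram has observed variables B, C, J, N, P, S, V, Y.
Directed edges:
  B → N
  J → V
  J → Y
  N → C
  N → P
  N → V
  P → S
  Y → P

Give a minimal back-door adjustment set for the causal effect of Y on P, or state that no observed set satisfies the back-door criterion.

desc(Y)\{Y}={P,S}; candidates ⊆ {B,C,J,N,V}.
∅: Y⊥P given ∅ in G with Y→· removed — back-door holds.

Y→P: minimal back-door set ∅.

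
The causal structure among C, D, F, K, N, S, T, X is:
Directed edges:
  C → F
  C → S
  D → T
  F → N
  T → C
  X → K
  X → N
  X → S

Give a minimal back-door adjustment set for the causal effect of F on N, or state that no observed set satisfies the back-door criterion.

F→N: minimal back-door set ∅.

desc(F)\{F}={N}; candidates ⊆ {C,D,K,S,T,X}.
∅: F⊥N given ∅ in G with F→· removed — back-door holds.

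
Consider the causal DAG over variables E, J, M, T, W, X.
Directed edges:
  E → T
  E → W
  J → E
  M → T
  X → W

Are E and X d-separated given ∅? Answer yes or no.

Bayes-Ball from E | ∅ reaches {J,T,W}.
X ∉ reach(E|∅) ⇒ E ⊥ X | ∅.

Yes — E ⊥ X | ∅.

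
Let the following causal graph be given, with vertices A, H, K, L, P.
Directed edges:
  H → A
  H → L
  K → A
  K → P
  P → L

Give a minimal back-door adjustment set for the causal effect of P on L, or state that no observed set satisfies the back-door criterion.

P→L: minimal back-door set ∅.

desc(P)\{P}={L}; candidates ⊆ {A,H,K}.
∅: P⊥L given ∅ in G with P→· removed — back-door holds.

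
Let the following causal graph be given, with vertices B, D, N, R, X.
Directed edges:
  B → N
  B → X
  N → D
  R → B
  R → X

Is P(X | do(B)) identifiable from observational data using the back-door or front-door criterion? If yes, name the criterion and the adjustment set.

P(X|do(B)): backdoor, adjust for {R}.

desc(B)\{B}={D,N,X}; candidates ⊆ {R}.
size 0: {}; under {} B still reaches {R,X} ∋ X.
{R}: B⊥X given {R} in G with B→· removed — back-door holds.
P(X|do(B)) = Σ_{R} P(X|B,R)·P(R).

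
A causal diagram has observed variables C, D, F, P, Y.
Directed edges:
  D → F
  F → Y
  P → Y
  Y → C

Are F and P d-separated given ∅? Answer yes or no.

Yes — F ⊥ P | ∅.

Bayes-Ball from F | ∅ reaches {C,D,Y}.
P ∉ reach(F|∅) ⇒ F ⊥ P | ∅.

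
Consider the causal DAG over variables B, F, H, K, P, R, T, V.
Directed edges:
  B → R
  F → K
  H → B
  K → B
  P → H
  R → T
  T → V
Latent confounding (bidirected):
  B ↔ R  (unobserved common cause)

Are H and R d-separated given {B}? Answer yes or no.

Bayes-Ball from H | {B} reaches {F,K,P,R,T,V}.
R ∈ reach(H|{B}) ⇒ H ⊥̸ R | {B}.

No — H and R are d-connected given {B}.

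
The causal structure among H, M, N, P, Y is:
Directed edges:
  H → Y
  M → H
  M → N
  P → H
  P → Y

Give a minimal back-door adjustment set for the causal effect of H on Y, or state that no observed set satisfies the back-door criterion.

H→Y: minimal back-door set {P}.

desc(H)\{H}={Y}; candidates ⊆ {M,N,P}.
size 0: {}; under {} H still reaches {M,N,P,Y} ∋ Y.
{P}: H⊥Y given {P} in G with H→· removed — back-door holds.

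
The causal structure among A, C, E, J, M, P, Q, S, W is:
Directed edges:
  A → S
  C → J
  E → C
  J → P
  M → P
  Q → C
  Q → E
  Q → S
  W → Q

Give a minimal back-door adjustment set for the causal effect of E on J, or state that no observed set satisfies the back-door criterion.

E→J: minimal back-door set {Q}.

desc(E)\{E}={C,J,P}; candidates ⊆ {A,M,Q,S,W}.
size 0: {}; under {} E still reaches {C,J,P,Q,S,W} ∋ J.
{Q}: E⊥J given {Q} in G with E→· removed — back-door holds.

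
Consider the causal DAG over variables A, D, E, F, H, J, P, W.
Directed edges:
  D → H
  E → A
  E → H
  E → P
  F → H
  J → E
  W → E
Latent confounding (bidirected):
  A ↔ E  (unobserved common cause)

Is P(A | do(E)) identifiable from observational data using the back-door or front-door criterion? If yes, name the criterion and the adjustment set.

P(A|do(E)): not identifiable (no BD/FD set).

desc(E)\{E}={A,H,P}; candidates ⊆ {D,F,J,W}.
E↔A: latent back-door arc(s) into E.
size 0: {}; under {} E still reaches {A,J,W} ∋ A.
size 1: {D}, {F}, {J} …(+1); under {D} E still reaches {A,J,W} ∋ A.
size 2: {D,F}, {D,J}, {D,W} …(+3); under {D,F} E still reaches {A,J,W} ∋ A.
E↔A cannot be blocked by any observed set — no back-door set.
No mediator lies on a directed E→…→A path.
Neither criterion identifies P(A|do(E)) in this graph.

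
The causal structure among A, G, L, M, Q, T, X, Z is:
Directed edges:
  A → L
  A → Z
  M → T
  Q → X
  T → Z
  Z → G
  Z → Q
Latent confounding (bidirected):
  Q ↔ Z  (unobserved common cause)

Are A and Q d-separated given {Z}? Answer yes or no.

No — A and Q are d-connected given {Z}.

Bayes-Ball from A | {Z} reaches {L,M,Q,T,X}.
Q ∈ reach(A|{Z}) ⇒ A ⊥̸ Q | {Z}.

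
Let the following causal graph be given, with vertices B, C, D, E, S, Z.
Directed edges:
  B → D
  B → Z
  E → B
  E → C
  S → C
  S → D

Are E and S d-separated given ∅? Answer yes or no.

Bayes-Ball from E | ∅ reaches {B,C,D,Z}.
S ∉ reach(E|∅) ⇒ E ⊥ S | ∅.

Yes — E ⊥ S | ∅.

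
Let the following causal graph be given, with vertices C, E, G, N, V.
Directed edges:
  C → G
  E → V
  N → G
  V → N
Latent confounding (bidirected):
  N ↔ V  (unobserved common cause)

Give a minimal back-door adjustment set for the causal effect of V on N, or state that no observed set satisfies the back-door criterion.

desc(V)\{V}={G,N}; candidates ⊆ {C,E}.
V↔N: latent back-door arc(s) into V.
size 0: {}; under {} V still reaches {E,G,N} ∋ N.
size 1: {C}, {E}; under {C} V still reaches {E,G,N} ∋ N.
size 2: {C,E}; under {C,E} V still reaches {G,N} ∋ N.
V↔N cannot be blocked by any observed set — no back-door set.

V→N: no observed back-door set.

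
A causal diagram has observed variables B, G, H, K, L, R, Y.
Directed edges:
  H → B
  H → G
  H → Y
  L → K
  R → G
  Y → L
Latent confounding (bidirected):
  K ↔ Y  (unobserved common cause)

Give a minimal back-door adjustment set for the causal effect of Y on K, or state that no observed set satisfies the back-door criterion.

desc(Y)\{Y}={K,L}; candidates ⊆ {B,G,H,R}.
Y↔K: latent back-door arc(s) into Y.
size 0: {}; under {} Y still reaches {B,G,H,K} ∋ K.
size 1: {B}, {G}, {H} …(+1); under {B} Y still reaches {G,H,K} ∋ K.
size 2: {B,G}, {B,H}, {B,R} …(+3); under {B,G} Y still reaches {H,K,R} ∋ K.
Y↔K cannot be blocked by any observed set — no back-door set.

Y→K: no observed back-door set.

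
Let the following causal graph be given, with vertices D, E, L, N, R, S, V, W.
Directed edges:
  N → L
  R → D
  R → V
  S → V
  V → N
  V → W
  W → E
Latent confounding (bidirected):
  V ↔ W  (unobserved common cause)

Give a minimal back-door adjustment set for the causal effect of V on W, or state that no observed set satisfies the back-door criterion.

V→W: no observed back-door set.

desc(V)\{V}={E,L,N,W}; candidates ⊆ {D,R,S}.
V↔W: latent back-door arc(s) into V.
size 0: {}; under {} V still reaches {D,E,R,S,W} ∋ W.
size 1: {D}, {R}, {S}; under {D} V still reaches {E,R,S,W} ∋ W.
size 2: {D,R}, {D,S}, {R,S}; under {D,R} V still reaches {E,S,W} ∋ W.
V↔W cannot be blocked by any observed set — no back-door set.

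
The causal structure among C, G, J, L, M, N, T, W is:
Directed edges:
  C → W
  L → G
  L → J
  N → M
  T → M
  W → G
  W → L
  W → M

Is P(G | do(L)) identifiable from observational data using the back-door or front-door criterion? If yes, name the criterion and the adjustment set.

P(G|do(L)): backdoor, adjust for {W}.

desc(L)\{L}={G,J}; candidates ⊆ {C,M,N,T,W}.
size 0: {}; under {} L still reaches {C,G,M,W} ∋ G.
{W}: L⊥G given {W} in G with L→· removed — back-door holds.
P(G|do(L)) = Σ_{W} P(G|L,W)·P(W).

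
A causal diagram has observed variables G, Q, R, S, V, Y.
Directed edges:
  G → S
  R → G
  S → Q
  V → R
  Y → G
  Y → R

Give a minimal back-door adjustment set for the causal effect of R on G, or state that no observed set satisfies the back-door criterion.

R→G: minimal back-door set {Y}.

desc(R)\{R}={G,Q,S}; candidates ⊆ {V,Y}.
size 0: {}; under {} R still reaches {G,Q,S,V,Y} ∋ G.
{Y}: R⊥G given {Y} in G with R→· removed — back-door holds.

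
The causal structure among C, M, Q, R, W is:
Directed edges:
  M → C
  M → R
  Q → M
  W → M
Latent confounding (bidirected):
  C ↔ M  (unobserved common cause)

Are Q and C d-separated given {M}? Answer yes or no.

Bayes-Ball from Q | {M} reaches {C,W}.
C ∈ reach(Q|{M}) ⇒ Q ⊥̸ C | {M}.

No — Q and C are d-connected given {M}.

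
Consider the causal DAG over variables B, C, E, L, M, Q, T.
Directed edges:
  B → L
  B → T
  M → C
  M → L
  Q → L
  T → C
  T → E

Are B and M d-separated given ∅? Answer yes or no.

Yes — B ⊥ M | ∅.

Bayes-Ball from B | ∅ reaches {C,E,L,T}.
M ∉ reach(B|∅) ⇒ B ⊥ M | ∅.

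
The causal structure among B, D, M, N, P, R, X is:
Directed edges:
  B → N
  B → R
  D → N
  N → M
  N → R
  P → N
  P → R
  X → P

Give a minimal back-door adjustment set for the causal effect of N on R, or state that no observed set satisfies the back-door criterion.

desc(N)\{N}={M,R}; candidates ⊆ {B,D,P,X}.
size 0: {}; under {} N still reaches {B,D,P,R,X} ∋ R.
size 1: {B}, {D}, {P} …(+1); under {B} N still reaches {D,P,R,X} ∋ R.
{B,P}: N⊥R given {B,P} in G with N→· removed — back-door holds.

N→R: minimal back-door set {B, P}.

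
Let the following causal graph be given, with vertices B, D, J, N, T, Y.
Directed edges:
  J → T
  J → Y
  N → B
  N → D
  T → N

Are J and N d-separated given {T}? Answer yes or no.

Yes — J ⊥ N | {T}.

Bayes-Ball from J | {T} reaches {Y}.
N ∉ reach(J|{T}) ⇒ J ⊥ N | {T}.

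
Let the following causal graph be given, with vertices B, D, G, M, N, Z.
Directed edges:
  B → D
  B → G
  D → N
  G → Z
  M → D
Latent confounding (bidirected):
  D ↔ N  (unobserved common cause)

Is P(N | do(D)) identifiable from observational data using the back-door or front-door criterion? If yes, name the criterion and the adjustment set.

P(N|do(D)): not identifiable (no BD/FD set).

desc(D)\{D}={N}; candidates ⊆ {B,G,M,Z}.
D↔N: latent back-door arc(s) into D.
size 0: {}; under {} D still reaches {B,G,M,N,Z} ∋ N.
size 1: {B}, {G}, {M} …(+1); under {B} D still reaches {M,N} ∋ N.
size 2: {B,G}, {B,M}, {B,Z} …(+3); under {B,G} D still reaches {M,N} ∋ N.
D↔N cannot be blocked by any observed set — no back-door set.
No mediator lies on a directed D→…→N path.
Neither criterion identifies P(N|do(D)) in this graph.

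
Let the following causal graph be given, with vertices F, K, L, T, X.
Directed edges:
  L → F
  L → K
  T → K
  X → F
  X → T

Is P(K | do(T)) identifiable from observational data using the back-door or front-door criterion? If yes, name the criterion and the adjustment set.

desc(T)\{T}={K}; candidates ⊆ {F,L,X}.
∅: T⊥K given ∅ in G with T→· removed — back-door holds.
P(K|do(T)) = P(K|T) — no adjustment needed.

P(K|do(T)): backdoor, adjust for ∅.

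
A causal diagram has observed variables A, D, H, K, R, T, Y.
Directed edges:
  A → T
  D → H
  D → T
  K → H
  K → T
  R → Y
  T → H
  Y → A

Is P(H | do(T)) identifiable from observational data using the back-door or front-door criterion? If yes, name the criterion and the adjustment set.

P(H|do(T)): backdoor, adjust for {D, K}.

desc(T)\{T}={H}; candidates ⊆ {A,D,K,R,Y}.
size 0: {}; under {} T still reaches {A,D,H,K,R,Y} ∋ H.
size 1: {A}, {D}, {K} …(+2); under {A} T still reaches {D,H,K} ∋ H.
{D,K}: T⊥H given {D,K} in G with T→· removed — back-door holds.
P(H|do(T)) = Σ_{D,K} P(H|T,D,K)·P(D,K).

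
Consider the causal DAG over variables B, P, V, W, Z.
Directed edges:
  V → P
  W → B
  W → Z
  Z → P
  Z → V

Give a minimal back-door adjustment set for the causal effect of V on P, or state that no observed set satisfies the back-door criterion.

V→P: minimal back-door set {Z}.

desc(V)\{V}={P}; candidates ⊆ {B,W,Z}.
size 0: {}; under {} V still reaches {B,P,W,Z} ∋ P.
{Z}: V⊥P given {Z} in G with V→· removed — back-door holds.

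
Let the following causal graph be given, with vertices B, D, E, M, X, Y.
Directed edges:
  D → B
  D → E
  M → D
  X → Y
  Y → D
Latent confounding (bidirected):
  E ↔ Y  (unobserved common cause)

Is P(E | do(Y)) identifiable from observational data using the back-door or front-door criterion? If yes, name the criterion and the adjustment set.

desc(Y)\{Y}={B,D,E}; candidates ⊆ {M,X}.
Y↔E: latent back-door arc(s) into Y.
size 0: {}; under {} Y still reaches {E,X} ∋ E.
size 1: {M}, {X}; under {M} Y still reaches {E,X} ∋ E.
size 2: {M,X}; under {M,X} Y still reaches {E} ∋ E.
Y↔E cannot be blocked by any observed set — no back-door set.
{D}: (i) intercepts every directed Y→E path; (ii) no back-door Y→{D}; (iii) {Y} blocks every back-door {D}→E. Front-door holds.
P(E|do(Y)) = Σ_{D} P(D|Y) Σ_{Y'} P(E|D,Y')P(Y').

P(E|do(Y)): frontdoor, adjust for {D}.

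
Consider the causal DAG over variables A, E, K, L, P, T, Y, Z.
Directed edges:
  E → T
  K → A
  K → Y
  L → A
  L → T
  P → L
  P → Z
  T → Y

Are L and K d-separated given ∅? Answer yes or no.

Bayes-Ball from L | ∅ reaches {A,P,T,Y,Z}.
K ∉ reach(L|∅) ⇒ L ⊥ K | ∅.

Yes — L ⊥ K | ∅.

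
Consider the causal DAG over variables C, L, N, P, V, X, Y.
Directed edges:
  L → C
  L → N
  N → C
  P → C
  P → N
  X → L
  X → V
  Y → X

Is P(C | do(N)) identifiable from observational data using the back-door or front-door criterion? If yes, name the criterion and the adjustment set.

desc(N)\{N}={C}; candidates ⊆ {L,P,V,X,Y}.
size 0: {}; under {} N still reaches {C,L,P,V,X,Y} ∋ C.
size 1: {L}, {P}, {V} …(+2); under {L} N still reaches {C,P} ∋ C.
{L,P}: N⊥C given {L,P} in G with N→· removed — back-door holds.
P(C|do(N)) = Σ_{L,P} P(C|N,L,P)·P(L,P).

P(C|do(N)): backdoor, adjust for {L, P}.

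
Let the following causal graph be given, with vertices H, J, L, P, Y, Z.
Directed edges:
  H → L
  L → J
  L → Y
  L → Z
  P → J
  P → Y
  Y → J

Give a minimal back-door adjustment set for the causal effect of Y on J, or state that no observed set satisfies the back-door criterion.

desc(Y)\{Y}={J}; candidates ⊆ {H,L,P,Z}.
size 0: {}; under {} Y still reaches {H,J,L,P,Z} ∋ J.
size 1: {H}, {L}, {P} …(+1); under {H} Y still reaches {J,L,P,Z} ∋ J.
{L,P}: Y⊥J given {L,P} in G with Y→· removed — back-door holds.

Y→J: minimal back-door set {L, P}.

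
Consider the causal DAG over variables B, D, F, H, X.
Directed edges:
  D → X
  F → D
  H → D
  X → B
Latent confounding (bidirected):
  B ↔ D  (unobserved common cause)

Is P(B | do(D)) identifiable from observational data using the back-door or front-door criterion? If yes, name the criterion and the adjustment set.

desc(D)\{D}={B,X}; candidates ⊆ {F,H}.
D↔B: latent back-door arc(s) into D.
size 0: {}; under {} D still reaches {B,F,H} ∋ B.
size 1: {F}, {H}; under {F} D still reaches {B,H} ∋ B.
size 2: {F,H}; under {F,H} D still reaches {B} ∋ B.
D↔B cannot be blocked by any observed set — no back-door set.
{X}: (i) intercepts every directed D→B path; (ii) no back-door D→{X}; (iii) {D} blocks every back-door {X}→B. Front-door holds.
P(B|do(D)) = Σ_{X} P(X|D) Σ_{D'} P(B|X,D')P(D').

P(B|do(D)): frontdoor, adjust for {X}.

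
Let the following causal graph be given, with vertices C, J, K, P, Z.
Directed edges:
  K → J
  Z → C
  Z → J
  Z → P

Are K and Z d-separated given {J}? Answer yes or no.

Bayes-Ball from K | {J} reaches {C,P,Z}.
Z ∈ reach(K|{J}) ⇒ K ⊥̸ Z | {J}.

No — K and Z are d-connected given {J}.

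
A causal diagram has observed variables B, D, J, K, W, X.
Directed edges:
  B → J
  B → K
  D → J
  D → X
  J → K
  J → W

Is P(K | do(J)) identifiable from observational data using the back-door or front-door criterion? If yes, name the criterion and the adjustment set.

P(K|do(J)): backdoor, adjust for {B}.

desc(J)\{J}={K,W}; candidates ⊆ {B,D,X}.
size 0: {}; under {} J still reaches {B,D,K,X} ∋ K.
{B}: J⊥K given {B} in G with J→· removed — back-door holds.
P(K|do(J)) = Σ_{B} P(K|J,B)·P(B).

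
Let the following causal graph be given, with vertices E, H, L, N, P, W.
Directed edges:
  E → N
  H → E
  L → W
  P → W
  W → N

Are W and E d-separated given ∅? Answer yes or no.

Bayes-Ball from W | ∅ reaches {L,N,P}.
E ∉ reach(W|∅) ⇒ W ⊥ E | ∅.

Yes — W ⊥ E | ∅.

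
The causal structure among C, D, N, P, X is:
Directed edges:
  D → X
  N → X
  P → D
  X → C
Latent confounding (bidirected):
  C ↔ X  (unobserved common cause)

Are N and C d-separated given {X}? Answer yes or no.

Bayes-Ball from N | {X} reaches {C,D,P}.
C ∈ reach(N|{X}) ⇒ N ⊥̸ C | {X}.

No — N and C are d-connected given {X}.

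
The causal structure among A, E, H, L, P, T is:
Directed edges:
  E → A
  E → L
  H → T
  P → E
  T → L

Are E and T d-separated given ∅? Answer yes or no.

Yes — E ⊥ T | ∅.

Bayes-Ball from E | ∅ reaches {A,L,P}.
T ∉ reach(E|∅) ⇒ E ⊥ T | ∅.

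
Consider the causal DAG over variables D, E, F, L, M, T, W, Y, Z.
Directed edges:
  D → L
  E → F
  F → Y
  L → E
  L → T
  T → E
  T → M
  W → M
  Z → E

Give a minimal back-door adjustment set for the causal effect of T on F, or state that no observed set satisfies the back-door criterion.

desc(T)\{T}={E,F,M,Y}; candidates ⊆ {D,L,W,Z}.
size 0: {}; under {} T still reaches {D,E,F,L,Y} ∋ F.
{L}: T⊥F given {L} in G with T→· removed — back-door holds.

T→F: minimal back-door set {L}.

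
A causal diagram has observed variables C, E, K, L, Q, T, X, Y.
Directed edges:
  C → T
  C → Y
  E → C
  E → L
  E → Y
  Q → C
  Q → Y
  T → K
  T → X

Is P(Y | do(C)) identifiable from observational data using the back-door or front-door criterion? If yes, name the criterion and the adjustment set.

P(Y|do(C)): backdoor, adjust for {E, Q}.

desc(C)\{C}={K,T,X,Y}; candidates ⊆ {E,L,Q}.
size 0: {}; under {} C still reaches {E,L,Q,Y} ∋ Y.
size 1: {E}, {L}, {Q}; under {E} C still reaches {Q,Y} ∋ Y.
{E,Q}: C⊥Y given {E,Q} in G with C→· removed — back-door holds.
P(Y|do(C)) = Σ_{E,Q} P(Y|C,E,Q)·P(E,Q).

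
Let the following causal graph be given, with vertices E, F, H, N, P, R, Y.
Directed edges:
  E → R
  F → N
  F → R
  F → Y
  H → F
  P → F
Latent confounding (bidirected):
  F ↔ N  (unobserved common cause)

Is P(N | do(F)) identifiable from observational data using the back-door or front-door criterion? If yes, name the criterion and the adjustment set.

desc(F)\{F}={N,R,Y}; candidates ⊆ {E,H,P}.
F↔N: latent back-door arc(s) into F.
size 0: {}; under {} F still reaches {H,N,P} ∋ N.
size 1: {E}, {H}, {P}; under {E} F still reaches {H,N,P} ∋ N.
size 2: {E,H}, {E,P}, {H,P}; under {E,H} F still reaches {N,P} ∋ N.
F↔N cannot be blocked by any observed set — no back-door set.
No mediator lies on a directed F→…→N path.
Neither criterion identifies P(N|do(F)) in this graph.

P(N|do(F)): not identifiable (no BD/FD set).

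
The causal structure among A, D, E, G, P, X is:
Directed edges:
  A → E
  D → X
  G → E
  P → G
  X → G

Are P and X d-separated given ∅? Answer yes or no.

Yes — P ⊥ X | ∅.

Bayes-Ball from P | ∅ reaches {E,G}.
X ∉ reach(P|∅) ⇒ P ⊥ X | ∅.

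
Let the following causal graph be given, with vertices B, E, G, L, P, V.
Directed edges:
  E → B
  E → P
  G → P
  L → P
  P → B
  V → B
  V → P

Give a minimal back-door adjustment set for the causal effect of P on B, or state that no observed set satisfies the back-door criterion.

P→B: minimal back-door set {E, V}.

desc(P)\{P}={B}; candidates ⊆ {E,G,L,V}.
size 0: {}; under {} P still reaches {B,E,G,L,V} ∋ B.
size 1: {E}, {G}, {L} …(+1); under {E} P still reaches {B,G,L,V} ∋ B.
{E,V}: P⊥B given {E,V} in G with P→· removed — back-door holds.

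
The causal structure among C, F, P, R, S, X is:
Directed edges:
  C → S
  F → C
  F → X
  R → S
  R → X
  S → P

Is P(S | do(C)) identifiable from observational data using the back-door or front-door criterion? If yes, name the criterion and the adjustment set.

desc(C)\{C}={P,S}; candidates ⊆ {F,R,X}.
∅: C⊥S given ∅ in G with C→· removed — back-door holds.
P(S|do(C)) = P(S|C) — no adjustment needed.

P(S|do(C)): backdoor, adjust for ∅.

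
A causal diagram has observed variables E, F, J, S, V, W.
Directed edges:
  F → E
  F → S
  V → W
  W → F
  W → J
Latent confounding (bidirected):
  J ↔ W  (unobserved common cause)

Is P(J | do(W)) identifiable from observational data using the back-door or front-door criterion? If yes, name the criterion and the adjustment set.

desc(W)\{W}={E,F,J,S}; candidates ⊆ {V}.
W↔J: latent back-door arc(s) into W.
size 0: {}; under {} W still reaches {J,V} ∋ J.
size 1: {V}; under {V} W still reaches {J} ∋ J.
W↔J cannot be blocked by any observed set — no back-door set.
No mediator lies on a directed W→…→J path.
Neither criterion identifies P(J|do(W)) in this graph.

P(J|do(W)): not identifiable (no BD/FD set).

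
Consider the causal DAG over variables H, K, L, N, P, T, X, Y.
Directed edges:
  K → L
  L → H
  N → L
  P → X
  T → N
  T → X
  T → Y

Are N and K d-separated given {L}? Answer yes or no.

Bayes-Ball from N | {L} reaches {K,T,X,Y}.
K ∈ reach(N|{L}) ⇒ N ⊥̸ K | {L}.

No — N and K are d-connected given {L}.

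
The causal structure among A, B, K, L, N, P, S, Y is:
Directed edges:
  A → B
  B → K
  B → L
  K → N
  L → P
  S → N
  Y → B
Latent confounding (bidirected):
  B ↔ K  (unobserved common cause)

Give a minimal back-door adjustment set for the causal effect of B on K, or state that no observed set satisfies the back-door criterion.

B→K: no observed back-door set.

desc(B)\{B}={K,L,N,P}; candidates ⊆ {A,S,Y}.
B↔K: latent back-door arc(s) into B.
size 0: {}; under {} B still reaches {A,K,N,Y} ∋ K.
size 1: {A}, {S}, {Y}; under {A} B still reaches {K,N,Y} ∋ K.
size 2: {A,S}, {A,Y}, {S,Y}; under {A,S} B still reaches {K,N,Y} ∋ K.
B↔K cannot be blocked by any observed set — no back-door set.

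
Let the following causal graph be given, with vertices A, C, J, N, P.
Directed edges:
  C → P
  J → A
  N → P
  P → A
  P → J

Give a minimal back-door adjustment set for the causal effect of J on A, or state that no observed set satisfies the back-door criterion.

desc(J)\{J}={A}; candidates ⊆ {C,N,P}.
size 0: {}; under {} J still reaches {A,C,N,P} ∋ A.
{P}: J⊥A given {P} in G with J→· removed — back-door holds.

J→A: minimal back-door set {P}.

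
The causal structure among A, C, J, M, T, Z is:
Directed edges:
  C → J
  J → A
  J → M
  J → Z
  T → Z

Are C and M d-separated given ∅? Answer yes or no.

No — C and M are d-connected given ∅.

Bayes-Ball from C | ∅ reaches {A,J,M,Z}.
M ∈ reach(C|∅) ⇒ C ⊥̸ M | ∅.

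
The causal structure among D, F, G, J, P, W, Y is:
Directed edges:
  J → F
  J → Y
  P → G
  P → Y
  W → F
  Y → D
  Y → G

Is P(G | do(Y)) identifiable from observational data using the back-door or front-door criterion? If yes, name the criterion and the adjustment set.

P(G|do(Y)): backdoor, adjust for {P}.

desc(Y)\{Y}={D,G}; candidates ⊆ {F,J,P,W}.
size 0: {}; under {} Y still reaches {F,G,J,P} ∋ G.
{P}: Y⊥G given {P} in G with Y→· removed — back-door holds.
P(G|do(Y)) = Σ_{P} P(G|Y,P)·P(P).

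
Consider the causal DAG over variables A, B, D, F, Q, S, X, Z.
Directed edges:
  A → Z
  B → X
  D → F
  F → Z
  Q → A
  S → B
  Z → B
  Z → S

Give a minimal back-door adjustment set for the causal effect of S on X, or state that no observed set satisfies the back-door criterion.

desc(S)\{S}={B,X}; candidates ⊆ {A,D,F,Q,Z}.
size 0: {}; under {} S still reaches {A,B,D,F,Q,X,Z} ∋ X.
{Z}: S⊥X given {Z} in G with S→· removed — back-door holds.

S→X: minimal back-door set {Z}.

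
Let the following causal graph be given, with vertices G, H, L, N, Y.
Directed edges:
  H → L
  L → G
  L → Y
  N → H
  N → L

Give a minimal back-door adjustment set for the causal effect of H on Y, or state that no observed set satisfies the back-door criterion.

desc(H)\{H}={G,L,Y}; candidates ⊆ {N}.
size 0: {}; under {} H still reaches {G,L,N,Y} ∋ Y.
{N}: H⊥Y given {N} in G with H→· removed — back-door holds.

H→Y: minimal back-door set {N}.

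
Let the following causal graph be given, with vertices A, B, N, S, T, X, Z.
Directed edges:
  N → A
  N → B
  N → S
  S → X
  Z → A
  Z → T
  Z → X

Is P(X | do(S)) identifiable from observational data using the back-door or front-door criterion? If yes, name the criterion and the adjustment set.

desc(S)\{S}={X}; candidates ⊆ {A,B,N,T,Z}.
∅: S⊥X given ∅ in G with S→· removed — back-door holds.
P(X|do(S)) = P(X|S) — no adjustment needed.

P(X|do(S)): backdoor, adjust for ∅.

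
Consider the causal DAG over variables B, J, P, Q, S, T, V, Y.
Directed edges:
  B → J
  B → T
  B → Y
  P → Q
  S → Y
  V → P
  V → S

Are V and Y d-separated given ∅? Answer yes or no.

Bayes-Ball from V | ∅ reaches {P,Q,S,Y}.
Y ∈ reach(V|∅) ⇒ V ⊥̸ Y | ∅.

No — V and Y are d-connected given ∅.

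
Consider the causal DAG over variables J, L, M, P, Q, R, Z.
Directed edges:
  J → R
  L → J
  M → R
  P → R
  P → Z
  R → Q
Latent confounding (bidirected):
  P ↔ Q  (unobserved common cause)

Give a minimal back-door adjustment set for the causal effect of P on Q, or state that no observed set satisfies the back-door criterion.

P→Q: no observed back-door set.

desc(P)\{P}={Q,R,Z}; candidates ⊆ {J,L,M}.
P↔Q: latent back-door arc(s) into P.
size 0: {}; under {} P still reaches {Q} ∋ Q.
size 1: {J}, {L}, {M}; under {J} P still reaches {Q} ∋ Q.
size 2: {J,L}, {J,M}, {L,M}; under {J,L} P still reaches {Q} ∋ Q.
P↔Q cannot be blocked by any observed set — no back-door set.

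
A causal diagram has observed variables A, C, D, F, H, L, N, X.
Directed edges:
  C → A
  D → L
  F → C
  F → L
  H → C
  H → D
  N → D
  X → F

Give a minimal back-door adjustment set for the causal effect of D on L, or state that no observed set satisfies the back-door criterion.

D→L: minimal back-door set ∅.

desc(D)\{D}={L}; candidates ⊆ {A,C,F,H,N,X}.
∅: D⊥L given ∅ in G with D→· removed — back-door holds.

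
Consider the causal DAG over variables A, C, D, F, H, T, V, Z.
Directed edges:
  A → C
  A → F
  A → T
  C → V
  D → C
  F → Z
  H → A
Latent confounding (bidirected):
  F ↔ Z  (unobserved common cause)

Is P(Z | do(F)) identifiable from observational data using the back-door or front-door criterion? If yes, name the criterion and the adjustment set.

desc(F)\{F}={Z}; candidates ⊆ {A,C,D,H,T,V}.
F↔Z: latent back-door arc(s) into F.
size 0: {}; under {} F still reaches {A,C,H,T,V,Z} ∋ Z.
size 1: {A}, {C}, {D} …(+3); under {A} F still reaches {Z} ∋ Z.
size 2: {A,C}, {A,D}, {A,H} …(+12); under {A,C} F still reaches {Z} ∋ Z.
F↔Z cannot be blocked by any observed set — no back-door set.
No mediator lies on a directed F→…→Z path.
Neither criterion identifies P(Z|do(F)) in this graph.

P(Z|do(F)): not identifiable (no BD/FD set).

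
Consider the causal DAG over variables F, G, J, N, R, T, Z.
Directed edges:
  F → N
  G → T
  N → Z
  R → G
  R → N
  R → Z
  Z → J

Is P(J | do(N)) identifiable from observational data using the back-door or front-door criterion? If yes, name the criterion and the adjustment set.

P(J|do(N)): backdoor, adjust for {R}.

desc(N)\{N}={J,Z}; candidates ⊆ {F,G,R,T}.
size 0: {}; under {} N still reaches {F,G,J,R,T,Z} ∋ J.
{R}: N⊥J given {R} in G with N→· removed — back-door holds.
P(J|do(N)) = Σ_{R} P(J|N,R)·P(R).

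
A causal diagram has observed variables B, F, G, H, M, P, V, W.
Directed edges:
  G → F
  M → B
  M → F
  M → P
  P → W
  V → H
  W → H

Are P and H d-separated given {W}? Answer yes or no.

Yes — P ⊥ H | {W}.

Bayes-Ball from P | {W} reaches {B,F,M}.
H ∉ reach(P|{W}) ⇒ P ⊥ H | {W}.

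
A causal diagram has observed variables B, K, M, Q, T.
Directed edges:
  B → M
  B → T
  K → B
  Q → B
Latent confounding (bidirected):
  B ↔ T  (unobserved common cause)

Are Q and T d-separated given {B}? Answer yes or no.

Bayes-Ball from Q | {B} reaches {K,T}.
T ∈ reach(Q|{B}) ⇒ Q ⊥̸ T | {B}.

No — Q and T are d-connected given {B}.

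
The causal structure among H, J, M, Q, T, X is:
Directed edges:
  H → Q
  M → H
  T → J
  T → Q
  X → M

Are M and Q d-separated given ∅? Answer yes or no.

No — M and Q are d-connected given ∅.

Bayes-Ball from M | ∅ reaches {H,Q,X}.
Q ∈ reach(M|∅) ⇒ M ⊥̸ Q | ∅.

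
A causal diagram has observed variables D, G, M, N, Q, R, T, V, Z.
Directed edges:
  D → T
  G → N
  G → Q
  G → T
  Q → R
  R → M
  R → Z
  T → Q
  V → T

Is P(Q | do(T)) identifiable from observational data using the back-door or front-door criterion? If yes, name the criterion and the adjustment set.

P(Q|do(T)): backdoor, adjust for {G}.

desc(T)\{T}={M,Q,R,Z}; candidates ⊆ {D,G,N,V}.
size 0: {}; under {} T still reaches {D,G,M,N,Q,R,V,Z} ∋ Q.
{G}: T⊥Q given {G} in G with T→· removed — back-door holds.
P(Q|do(T)) = Σ_{G} P(Q|T,G)·P(G).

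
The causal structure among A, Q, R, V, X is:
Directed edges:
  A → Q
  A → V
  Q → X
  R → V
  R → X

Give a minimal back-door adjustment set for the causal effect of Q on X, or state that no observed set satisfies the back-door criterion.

Q→X: minimal back-door set ∅.

desc(Q)\{Q}={X}; candidates ⊆ {A,R,V}.
∅: Q⊥X given ∅ in G with Q→· removed — back-door holds.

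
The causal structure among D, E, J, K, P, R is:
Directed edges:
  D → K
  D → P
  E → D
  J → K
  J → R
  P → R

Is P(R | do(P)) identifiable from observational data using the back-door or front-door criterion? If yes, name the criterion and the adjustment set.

P(R|do(P)): backdoor, adjust for ∅.

desc(P)\{P}={R}; candidates ⊆ {D,E,J,K}.
∅: P⊥R given ∅ in G with P→· removed — back-door holds.
P(R|do(P)) = P(R|P) — no adjustment needed.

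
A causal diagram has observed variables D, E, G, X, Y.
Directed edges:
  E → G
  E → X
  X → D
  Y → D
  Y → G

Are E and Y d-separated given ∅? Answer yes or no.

Bayes-Ball from E | ∅ reaches {D,G,X}.
Y ∉ reach(E|∅) ⇒ E ⊥ Y | ∅.

Yes — E ⊥ Y | ∅.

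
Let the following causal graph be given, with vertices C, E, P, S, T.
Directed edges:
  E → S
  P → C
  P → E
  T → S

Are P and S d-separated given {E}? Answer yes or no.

Bayes-Ball from P | {E} reaches {C}.
S ∉ reach(P|{E}) ⇒ P ⊥ S | {E}.

Yes — P ⊥ S | {E}.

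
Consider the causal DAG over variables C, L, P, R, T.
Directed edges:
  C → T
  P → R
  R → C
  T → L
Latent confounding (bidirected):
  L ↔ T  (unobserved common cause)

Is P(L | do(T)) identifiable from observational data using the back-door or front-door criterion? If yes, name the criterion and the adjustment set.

desc(T)\{T}={L}; candidates ⊆ {C,P,R}.
T↔L: latent back-door arc(s) into T.
size 0: {}; under {} T still reaches {C,L,P,R} ∋ L.
size 1: {C}, {P}, {R}; under {C} T still reaches {L} ∋ L.
size 2: {C,P}, {C,R}, {P,R}; under {C,P} T still reaches {L} ∋ L.
T↔L cannot be blocked by any observed set — no back-door set.
No mediator lies on a directed T→…→L path.
Neither criterion identifies P(L|do(T)) in this graph.

P(L|do(T)): not identifiable (no BD/FD set).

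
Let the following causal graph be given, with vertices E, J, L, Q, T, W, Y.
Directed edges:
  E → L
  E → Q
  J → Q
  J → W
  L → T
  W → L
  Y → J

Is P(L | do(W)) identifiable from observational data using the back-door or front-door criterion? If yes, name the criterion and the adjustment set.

desc(W)\{W}={L,T}; candidates ⊆ {E,J,Q,Y}.
∅: W⊥L given ∅ in G with W→· removed — back-door holds.
P(L|do(W)) = P(L|W) — no adjustment needed.

P(L|do(W)): backdoor, adjust for ∅.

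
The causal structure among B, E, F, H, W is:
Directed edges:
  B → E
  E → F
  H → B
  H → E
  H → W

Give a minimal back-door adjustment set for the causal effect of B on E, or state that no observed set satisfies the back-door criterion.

desc(B)\{B}={E,F}; candidates ⊆ {H,W}.
size 0: {}; under {} B still reaches {E,F,H,W} ∋ E.
{H}: B⊥E given {H} in G with B→· removed — back-door holds.

B→E: minimal back-door set {H}.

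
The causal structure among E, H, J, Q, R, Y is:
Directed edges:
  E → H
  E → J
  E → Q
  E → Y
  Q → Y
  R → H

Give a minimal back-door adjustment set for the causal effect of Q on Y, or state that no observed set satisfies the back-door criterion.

desc(Q)\{Q}={Y}; candidates ⊆ {E,H,J,R}.
size 0: {}; under {} Q still reaches {E,H,J,Y} ∋ Y.
{E}: Q⊥Y given {E} in G with Q→· removed — back-door holds.

Q→Y: minimal back-door set {E}.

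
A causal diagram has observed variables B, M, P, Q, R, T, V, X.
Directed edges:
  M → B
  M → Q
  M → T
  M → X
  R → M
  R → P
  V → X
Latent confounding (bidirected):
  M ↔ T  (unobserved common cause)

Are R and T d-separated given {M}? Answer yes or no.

No — R and T are d-connected given {M}.

Bayes-Ball from R | {M} reaches {P,T}.
T ∈ reach(R|{M}) ⇒ R ⊥̸ T | {M}.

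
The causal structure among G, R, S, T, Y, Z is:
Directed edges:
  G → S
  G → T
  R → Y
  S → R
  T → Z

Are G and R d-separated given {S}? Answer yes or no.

Yes — G ⊥ R | {S}.

Bayes-Ball from G | {S} reaches {T,Z}.
R ∉ reach(G|{S}) ⇒ G ⊥ R | {S}.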